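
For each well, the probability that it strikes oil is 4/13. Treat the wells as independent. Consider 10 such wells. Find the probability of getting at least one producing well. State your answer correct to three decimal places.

P(at least one) = 1 − P(none) = 1 − (1 − 0.307692)^10
= 1 − 0.02529 = 0.97471

0.975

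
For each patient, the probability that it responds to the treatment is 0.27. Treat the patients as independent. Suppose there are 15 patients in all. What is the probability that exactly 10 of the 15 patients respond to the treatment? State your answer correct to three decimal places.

X ~ Binomial(n=15, p=0.27).
P(X=10) = C(15,10) · p^10 · (1−p)^5
= 3003 · 2.0589e-06 · 0.20731 = 0.00128

0.001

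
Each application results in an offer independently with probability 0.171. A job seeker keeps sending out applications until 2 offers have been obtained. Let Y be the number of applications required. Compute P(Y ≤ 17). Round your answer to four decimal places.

0.8141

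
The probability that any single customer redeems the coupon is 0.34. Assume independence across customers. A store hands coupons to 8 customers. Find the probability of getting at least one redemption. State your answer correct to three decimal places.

0.964

P(at least one) = 1 − P(none) = 1 − (1 − 0.34)^8
= 1 − 0.03600 = 0.96400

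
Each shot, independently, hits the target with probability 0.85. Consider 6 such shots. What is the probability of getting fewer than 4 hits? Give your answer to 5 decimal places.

X ~ Binomial(6, 0.85); P(X ≤ 3) = Σ C(6,k) p^k (1−p)^(6−k) over k:
  k=0: C(6,0)·0.85^0·0.15^6 = 0.0000114
  k=1: C(6,1)·0.85^1·0.15^5 = 0.0003873
  k=2: C(6,2)·0.85^2·0.15^4 = 0.0054865
  k=3: C(6,3)·0.85^3·0.15^3 = 0.0414534
Total = 0.0473386

0.04734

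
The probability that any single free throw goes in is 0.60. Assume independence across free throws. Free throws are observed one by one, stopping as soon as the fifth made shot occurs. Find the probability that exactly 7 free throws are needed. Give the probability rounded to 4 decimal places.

0.1866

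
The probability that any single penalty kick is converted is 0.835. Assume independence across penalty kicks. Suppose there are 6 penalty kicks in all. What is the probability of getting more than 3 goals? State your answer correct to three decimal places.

0.939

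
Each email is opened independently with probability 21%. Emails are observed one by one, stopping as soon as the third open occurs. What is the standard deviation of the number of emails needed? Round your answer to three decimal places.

7.331

Y = total emails until the third success; negative binomial with r=3, p=0.21.
SD(Y) = √[r(1−p)/p²] = √(53.74150) = 7.33086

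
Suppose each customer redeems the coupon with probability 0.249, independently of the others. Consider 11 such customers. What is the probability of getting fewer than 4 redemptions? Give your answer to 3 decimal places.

X ~ Binomial(11, 0.249); P(X ≤ 3) = Σ C(11,k) p^k (1−p)^(11−k) over k:
  k=0: C(11,0)·0.249^0·0.751^11 = 0.04286
  k=1: C(11,1)·0.249^1·0.751^10 = 0.15631
  k=2: C(11,2)·0.249^2·0.751^9 = 0.25913
  k=3: C(11,3)·0.249^3·0.751^8 = 0.25775
Total = 0.71605

0.716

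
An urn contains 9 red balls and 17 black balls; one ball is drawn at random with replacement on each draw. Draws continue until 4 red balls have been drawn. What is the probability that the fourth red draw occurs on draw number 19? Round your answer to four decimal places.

Y = trial on which the fourth success occurs; negative binomial, r=4, p=0.346154.
P(Y=19) = C(18,3) · p^4 · (1−p)^15
= 816 · 0.014357 · 0.0017066 = 0.019994

0.0200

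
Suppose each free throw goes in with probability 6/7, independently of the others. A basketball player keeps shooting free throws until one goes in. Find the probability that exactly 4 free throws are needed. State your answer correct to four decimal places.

0.0025

Geometric (trials to first success), p = 0.857143.
P(Y = 4) = (1−p)^3 · p = 0.0029155 · 0.857143 = 0.002499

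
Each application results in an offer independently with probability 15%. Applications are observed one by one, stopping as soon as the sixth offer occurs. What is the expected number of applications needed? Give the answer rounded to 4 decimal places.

40.0000

Y = total applications until the sixth success; negative binomial with r=6, p=0.15.
E[Y] = r / p = 6 / 0.15 = 40.000000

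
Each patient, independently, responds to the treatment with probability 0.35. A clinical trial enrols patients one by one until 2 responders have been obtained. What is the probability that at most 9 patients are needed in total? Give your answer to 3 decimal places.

0.879

Finishing within 9 patients ⇔ at least 2 successes in the first 9. With X ~ Binomial(9, 0.35), P(Y ≤ 9) = 1 − P(X ≤ 1).
  k=0: C(9,0)·0.35^0·0.65^9 = 0.02071
  k=1: C(9,1)·0.35^1·0.65^8 = 0.10037
1 − 0.12109 = 0.87891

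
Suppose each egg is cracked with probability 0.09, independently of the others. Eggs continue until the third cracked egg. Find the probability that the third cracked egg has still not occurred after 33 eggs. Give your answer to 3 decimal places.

Needing more than 33 eggs ⇔ fewer than 3 successes in the first 33. With X ~ Binomial(33, 0.09), P(Y > 33) = P(X ≤ 2).
  k=0: C(33,0)·0.09^0·0.91^33 = 0.04450
  k=1: C(33,1)·0.09^1·0.91^32 = 0.14524
  k=2: C(33,2)·0.09^2·0.91^31 = 0.22983
P(X ≤ 2) = 0.41957

0.420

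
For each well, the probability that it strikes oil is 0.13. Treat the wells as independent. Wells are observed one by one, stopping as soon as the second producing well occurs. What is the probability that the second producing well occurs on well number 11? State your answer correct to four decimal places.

0.0483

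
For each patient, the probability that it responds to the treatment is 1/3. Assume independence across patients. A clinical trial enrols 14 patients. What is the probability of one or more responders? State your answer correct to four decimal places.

P(at least one) = 1 − P(none) = 1 − (1 − 0.333333)^14
= 1 − 0.003425 = 0.996575

0.9966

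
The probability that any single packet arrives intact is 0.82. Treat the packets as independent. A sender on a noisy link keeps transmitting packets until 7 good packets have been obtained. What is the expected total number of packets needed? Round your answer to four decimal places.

8.5366

Y = total packets until the seventh success; negative binomial with r=7, p=0.82.
E[Y] = r / p = 7 / 0.82 = 8.536585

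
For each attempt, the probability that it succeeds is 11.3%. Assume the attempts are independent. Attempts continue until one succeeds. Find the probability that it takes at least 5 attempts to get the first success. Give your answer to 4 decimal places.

0.6190

Y = number of attempts to the first success; geometric, p = 0.113.
P(Y > 4) = P(first 4 all fail) = (1−p)^4 = 0.619005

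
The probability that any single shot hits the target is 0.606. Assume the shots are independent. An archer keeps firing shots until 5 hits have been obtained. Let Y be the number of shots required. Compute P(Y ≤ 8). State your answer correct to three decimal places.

Finishing within 8 shots ⇔ at least 5 successes in the first 8. With X ~ Binomial(8, 0.606), P(Y ≤ 8) = 1 − P(X ≤ 4).
  k=0: C(8,0)·0.606^0·0.394^8 = 0.00058
  k=1: C(8,1)·0.606^1·0.394^7 = 0.00715
  k=2: C(8,2)·0.606^2·0.394^6 = 0.03847
  k=3: C(8,3)·0.606^3·0.394^5 = 0.11833
  k=4: C(8,4)·0.606^4·0.394^4 = 0.22750
1 − 0.39202 = 0.60798

0.608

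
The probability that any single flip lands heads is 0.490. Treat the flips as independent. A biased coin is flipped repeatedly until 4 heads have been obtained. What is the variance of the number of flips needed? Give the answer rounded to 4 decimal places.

8.4965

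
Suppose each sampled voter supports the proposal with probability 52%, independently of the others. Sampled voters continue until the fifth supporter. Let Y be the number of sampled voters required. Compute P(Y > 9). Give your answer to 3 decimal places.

Needing more than 9 sampled voters ⇔ fewer than 5 successes in the first 9. With X ~ Binomial(9, 0.52), P(Y > 9) = P(X ≤ 4).
  k=0: C(9,0)·0.52^0·0.48^9 = 0.00135
  k=1: C(9,1)·0.52^1·0.48^8 = 0.01319
  k=2: C(9,2)·0.52^2·0.48^7 = 0.05715
  k=3: C(9,3)·0.52^3·0.48^6 = 0.14446
  k=4: C(9,4)·0.52^4·0.48^5 = 0.23474
P(X ≤ 4) = 0.45089

0.451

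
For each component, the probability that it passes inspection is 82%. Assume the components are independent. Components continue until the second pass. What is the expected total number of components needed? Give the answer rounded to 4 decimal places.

Y = total components until the second success; negative binomial with r=2, p=0.82.
E[Y] = r / p = 2 / 0.82 = 2.439024

2.4390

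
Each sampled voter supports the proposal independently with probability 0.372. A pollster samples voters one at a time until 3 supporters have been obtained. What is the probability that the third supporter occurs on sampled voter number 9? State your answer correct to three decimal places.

Y = trial on which the third success occurs; negative binomial, r=3, p=0.372.
P(Y=9) = C(8,2) · p^3 · (1−p)^6
= 28 · 0.051479 · 0.061342 = 0.08842

0.088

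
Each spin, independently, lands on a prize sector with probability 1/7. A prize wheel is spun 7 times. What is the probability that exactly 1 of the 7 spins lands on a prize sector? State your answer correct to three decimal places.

0.397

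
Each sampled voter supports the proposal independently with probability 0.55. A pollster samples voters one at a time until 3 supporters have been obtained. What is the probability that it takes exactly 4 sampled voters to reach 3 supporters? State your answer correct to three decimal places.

0.225

Y = trial on which the third success occurs; negative binomial, r=3, p=0.55.
P(Y=4) = C(3,2) · p^3 · (1−p)^1
= 3 · 0.16637 · 0.45 = 0.22461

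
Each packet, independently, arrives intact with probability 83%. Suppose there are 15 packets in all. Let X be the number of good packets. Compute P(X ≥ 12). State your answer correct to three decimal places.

X ~ Binomial(15, 0.83); P(X ≥ 12) = Σ C(15,k) p^k (1−p)^(15−k) over k:
  k=12: C(15,12)·0.83^12·0.17^3 = 0.23894
  k=13: C(15,13)·0.83^13·0.17^2 = 0.26922
  k=14: C(15,14)·0.83^14·0.17^1 = 0.18777
  k=15: C(15,15)·0.83^15·0.17^0 = 0.06112
Total = 0.75705

0.757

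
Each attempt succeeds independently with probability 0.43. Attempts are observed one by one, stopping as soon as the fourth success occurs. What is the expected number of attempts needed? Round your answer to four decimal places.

Y = total attempts until the fourth success; negative binomial with r=4, p=0.43.
E[Y] = r / p = 4 / 0.43 = 9.302326

9.3023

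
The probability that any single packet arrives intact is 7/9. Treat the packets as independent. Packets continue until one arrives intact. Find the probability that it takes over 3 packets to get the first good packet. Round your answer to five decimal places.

Y = number of packets to the first success; geometric, p = 0.777778.
P(Y > 3) = P(first 3 all fail) = (1−p)^3 = 0.0109739

0.01097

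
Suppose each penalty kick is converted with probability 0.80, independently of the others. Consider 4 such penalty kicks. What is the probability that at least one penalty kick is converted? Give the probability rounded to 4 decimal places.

0.9984

P(at least one) = 1 − P(none) = 1 − (1 − 0.80)^4
= 1 − 0.001600 = 0.998400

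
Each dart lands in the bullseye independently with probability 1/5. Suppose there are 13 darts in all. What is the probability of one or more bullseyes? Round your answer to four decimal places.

0.9450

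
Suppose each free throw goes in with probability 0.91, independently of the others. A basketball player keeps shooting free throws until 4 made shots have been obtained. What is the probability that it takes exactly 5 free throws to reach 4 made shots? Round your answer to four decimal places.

0.2469

Y = trial on which the fourth success occurs; negative binomial, r=4, p=0.91.
P(Y=5) = C(4,3) · p^4 · (1−p)^1
= 4 · 0.68575 · 0.09 = 0.246870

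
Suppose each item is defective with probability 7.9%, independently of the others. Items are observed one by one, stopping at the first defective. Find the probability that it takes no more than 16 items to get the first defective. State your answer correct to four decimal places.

0.7320

Y = number of items to the first success; geometric, p = 0.079.
P(Y ≤ 16) = 1 − (1−p)^16 = 1 − 0.268012 = 0.731988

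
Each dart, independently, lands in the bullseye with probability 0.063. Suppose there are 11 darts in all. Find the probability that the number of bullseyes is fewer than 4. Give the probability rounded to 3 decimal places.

0.996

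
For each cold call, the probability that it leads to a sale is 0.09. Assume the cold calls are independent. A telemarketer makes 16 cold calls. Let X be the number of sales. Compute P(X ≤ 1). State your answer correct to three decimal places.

0.571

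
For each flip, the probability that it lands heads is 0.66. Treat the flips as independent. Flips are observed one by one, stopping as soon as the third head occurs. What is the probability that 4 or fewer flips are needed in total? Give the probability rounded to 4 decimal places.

0.5807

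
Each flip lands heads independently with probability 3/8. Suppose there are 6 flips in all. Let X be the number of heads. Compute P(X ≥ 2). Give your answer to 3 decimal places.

X ~ Binomial(6, 0.375); P(X ≥ 2) = Σ C(6,k) p^k (1−p)^(6−k) over k:
  k=2: C(6,2)·0.375^2·0.625^4 = 0.32187
  k=3: C(6,3)·0.375^3·0.625^3 = 0.25749
  k=4: C(6,4)·0.375^4·0.625^2 = 0.11587
  k=5: C(6,5)·0.375^5·0.625^1 = 0.02781
  k=6: C(6,6)·0.375^6·0.625^0 = 0.00278
Total = 0.72582

0.726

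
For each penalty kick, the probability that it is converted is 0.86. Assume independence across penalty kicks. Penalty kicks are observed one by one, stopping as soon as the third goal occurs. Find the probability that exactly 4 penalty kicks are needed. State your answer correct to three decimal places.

Y = trial on which the third success occurs; negative binomial, r=3, p=0.86.
P(Y=4) = C(3,2) · p^3 · (1−p)^1
= 3 · 0.63606 · 0.14 = 0.26714

0.267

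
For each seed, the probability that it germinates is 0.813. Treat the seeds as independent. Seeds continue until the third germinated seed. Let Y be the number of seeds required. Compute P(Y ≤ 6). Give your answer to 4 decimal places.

0.9867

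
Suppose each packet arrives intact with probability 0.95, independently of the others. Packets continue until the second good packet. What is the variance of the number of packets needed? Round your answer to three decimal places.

Y = total packets until the second success; negative binomial with r=2, p=0.95.
Var(Y) = r(1−p)/p² = 2·0.05 / 0.95² = 0.11080

0.111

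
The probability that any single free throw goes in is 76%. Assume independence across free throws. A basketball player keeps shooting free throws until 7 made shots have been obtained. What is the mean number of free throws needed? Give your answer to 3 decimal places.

9.211

Y = total free throws until the seventh success; negative binomial with r=7, p=0.76.
E[Y] = r / p = 7 / 0.76 = 9.21053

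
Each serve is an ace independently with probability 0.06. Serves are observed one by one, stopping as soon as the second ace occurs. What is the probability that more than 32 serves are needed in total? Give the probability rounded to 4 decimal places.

0.4201

Needing more than 32 serves ⇔ fewer than 2 successes in the first 32. With X ~ Binomial(32, 0.06), P(Y > 32) = P(X ≤ 1).
  k=0: C(32,0)·0.06^0·0.94^32 = 0.138067
  k=1: C(32,1)·0.06^1·0.94^31 = 0.282010
P(X ≤ 1) = 0.420078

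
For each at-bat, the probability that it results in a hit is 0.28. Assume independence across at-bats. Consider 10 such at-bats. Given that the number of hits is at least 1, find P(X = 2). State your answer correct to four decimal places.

0.2647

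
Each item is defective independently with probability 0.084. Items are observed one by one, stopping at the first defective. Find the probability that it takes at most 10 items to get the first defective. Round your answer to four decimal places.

0.5841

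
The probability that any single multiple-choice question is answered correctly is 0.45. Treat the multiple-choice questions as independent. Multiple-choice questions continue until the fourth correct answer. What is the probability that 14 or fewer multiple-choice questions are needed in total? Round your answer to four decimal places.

0.9368

Finishing within 14 multiple-choice questions ⇔ at least 4 successes in the first 14. With X ~ Binomial(14, 0.45), P(Y ≤ 14) = 1 − P(X ≤ 3).
  k=0: C(14,0)·0.45^0·0.55^14 = 0.000232
  k=1: C(14,1)·0.45^1·0.55^13 = 0.002655
  k=2: C(14,2)·0.45^2·0.55^12 = 0.014119
  k=3: C(14,3)·0.45^3·0.55^11 = 0.046209
1 − 0.063215 = 0.936785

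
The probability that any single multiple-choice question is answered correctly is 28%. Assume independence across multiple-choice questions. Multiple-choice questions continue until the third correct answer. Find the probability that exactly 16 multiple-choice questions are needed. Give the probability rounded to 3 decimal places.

0.032

Y = trial on which the third success occurs; negative binomial, r=3, p=0.28.
P(Y=16) = C(15,2) · p^3 · (1−p)^13
= 105 · 0.021952 · 0.013974 = 0.03221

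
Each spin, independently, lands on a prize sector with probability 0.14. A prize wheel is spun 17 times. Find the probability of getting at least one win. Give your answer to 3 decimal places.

P(at least one) = 1 − P(none) = 1 − (1 − 0.14)^17
= 1 − 0.07700 = 0.92300

0.923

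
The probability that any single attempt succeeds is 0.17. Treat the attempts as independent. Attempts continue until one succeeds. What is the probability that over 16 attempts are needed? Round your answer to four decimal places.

Y = number of attempts to the first success; geometric, p = 0.17.
P(Y > 16) = P(first 16 all fail) = (1−p)^16 = 0.050728

0.0507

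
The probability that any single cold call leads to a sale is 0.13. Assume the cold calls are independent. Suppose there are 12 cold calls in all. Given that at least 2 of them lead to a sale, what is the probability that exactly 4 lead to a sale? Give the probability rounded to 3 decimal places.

0.098

X ~ Binomial(12, 0.13). Want P(X=4 | X≥2) = P(X=4) / P(X≥2).
P(X=4) = C(12,4)·0.13^4·0.87^8 = 0.04640
P(X≥2) = 1 − 0.18803 − 0.33716 = 0.47481
Ratio = 0.04640 / 0.47481 = 0.09773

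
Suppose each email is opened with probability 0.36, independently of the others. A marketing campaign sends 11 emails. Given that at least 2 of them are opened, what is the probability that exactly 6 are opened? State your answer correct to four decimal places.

X ~ Binomial(11, 0.36). Want P(X=6 | X≥2) = P(X=6) / P(X≥2).
P(X=6) = C(11,6)·0.36^6·0.64^5 = 0.107983
P(X≥2) = 1 − 0.007379 − 0.045656 = 0.946966
Ratio = 0.107983 / 0.946966 = 0.114031

0.1140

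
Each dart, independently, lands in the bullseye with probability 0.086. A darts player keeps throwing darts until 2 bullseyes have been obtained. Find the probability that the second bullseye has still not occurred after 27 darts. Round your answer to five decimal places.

Needing more than 27 darts ⇔ fewer than 2 successes in the first 27. With X ~ Binomial(27, 0.086), P(Y > 27) = P(X ≤ 1).
  k=0: C(27,0)·0.086^0·0.914^27 = 0.0882160
  k=1: C(27,1)·0.086^1·0.914^26 = 0.2241111
P(X ≤ 1) = 0.3123271

0.31233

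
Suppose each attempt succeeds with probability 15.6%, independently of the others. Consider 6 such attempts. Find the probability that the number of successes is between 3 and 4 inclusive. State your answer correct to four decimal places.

0.0520

X ~ Binomial(6, 0.156); P(3 ≤ X ≤ 4) = Σ C(6,k) p^k (1−p)^(6−k) over k:
  k=3: C(6,3)·0.156^3·0.844^3 = 0.045649
  k=4: C(6,4)·0.156^4·0.844^2 = 0.006328
Total = 0.051977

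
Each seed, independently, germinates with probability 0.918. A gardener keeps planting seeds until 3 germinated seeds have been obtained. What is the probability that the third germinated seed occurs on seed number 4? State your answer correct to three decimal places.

Y = trial on which the third success occurs; negative binomial, r=3, p=0.918.
P(Y=4) = C(3,2) · p^3 · (1−p)^1
= 3 · 0.77362 · 0.082 = 0.19031

0.190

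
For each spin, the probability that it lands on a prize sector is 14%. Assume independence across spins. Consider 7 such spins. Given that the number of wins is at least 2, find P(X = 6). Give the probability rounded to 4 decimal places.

X ~ Binomial(7, 0.14). Want P(X=6 | X≥2) = P(X=6) / P(X≥2).
P(X=6) = C(7,6)·0.14^6·0.86^1 = 0.000045
P(X≥2) = 1 − 0.347928 − 0.396476 = 0.255596
Ratio = 0.000045 / 0.255596 = 0.000177

0.0002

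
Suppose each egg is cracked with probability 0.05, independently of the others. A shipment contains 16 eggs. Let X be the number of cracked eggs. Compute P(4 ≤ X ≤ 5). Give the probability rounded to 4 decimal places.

X ~ Binomial(16, 0.05); P(4 ≤ X ≤ 5) = Σ C(16,k) p^k (1−p)^(16−k) over k:
  k=4: C(16,4)·0.05^4·0.95^12 = 0.006147
  k=5: C(16,5)·0.05^5·0.95^11 = 0.000776
Total = 0.006923

0.0069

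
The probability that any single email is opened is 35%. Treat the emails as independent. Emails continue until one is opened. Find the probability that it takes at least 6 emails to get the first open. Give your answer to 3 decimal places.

0.116

Y = number of emails to the first success; geometric, p = 0.35.
P(Y > 5) = P(first 5 all fail) = (1−p)^5 = 0.11603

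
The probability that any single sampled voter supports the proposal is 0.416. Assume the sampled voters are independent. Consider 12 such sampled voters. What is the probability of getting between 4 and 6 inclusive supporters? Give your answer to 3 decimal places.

0.619

X ~ Binomial(12, 0.416); P(4 ≤ X ≤ 6) = Σ C(12,k) p^k (1−p)^(12−k) over k:
  k=4: C(12,4)·0.416^4·0.584^8 = 0.20058
  k=5: C(12,5)·0.416^5·0.584^7 = 0.22860
  k=6: C(12,6)·0.416^6·0.584^6 = 0.18998
Total = 0.61916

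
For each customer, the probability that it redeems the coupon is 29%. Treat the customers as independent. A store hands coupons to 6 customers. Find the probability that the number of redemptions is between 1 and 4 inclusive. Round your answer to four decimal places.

X ~ Binomial(6, 0.29); P(1 ≤ X ≤ 4) = Σ C(6,k) p^k (1−p)^(6−k) over k:
  k=1: C(6,1)·0.29^1·0.71^5 = 0.313936
  k=2: C(6,2)·0.29^2·0.71^4 = 0.320568
  k=3: C(6,3)·0.29^3·0.71^3 = 0.174582
  k=4: C(6,4)·0.29^4·0.71^2 = 0.053481
Total = 0.862567

0.8626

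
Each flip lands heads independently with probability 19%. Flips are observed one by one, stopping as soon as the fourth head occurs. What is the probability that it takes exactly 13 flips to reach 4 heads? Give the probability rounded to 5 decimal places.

0.04303

Y = trial on which the fourth success occurs; negative binomial, r=4, p=0.19.
P(Y=13) = C(12,3) · p^4 · (1−p)^9
= 220 · 0.0013032 · 0.15009 = 0.0430331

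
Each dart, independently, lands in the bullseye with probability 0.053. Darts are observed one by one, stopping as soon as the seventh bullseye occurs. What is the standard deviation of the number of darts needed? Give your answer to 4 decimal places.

48.5790

Y = total darts until the seventh success; negative binomial with r=7, p=0.053.
SD(Y) = √[r(1−p)/p²] = √(2359.914560) = 48.578952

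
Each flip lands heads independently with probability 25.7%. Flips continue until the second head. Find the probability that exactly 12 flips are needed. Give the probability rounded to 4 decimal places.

Y = trial on which the second success occurs; negative binomial, r=2, p=0.257.
P(Y=12) = C(11,1) · p^2 · (1−p)^10
= 11 · 0.066049 · 0.051273 = 0.037252

0.0373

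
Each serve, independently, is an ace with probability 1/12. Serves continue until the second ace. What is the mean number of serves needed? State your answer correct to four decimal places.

24.0000

Y = total serves until the second success; negative binomial with r=2, p=0.083333.
E[Y] = r / p = 2 / 0.083333 = 24.000000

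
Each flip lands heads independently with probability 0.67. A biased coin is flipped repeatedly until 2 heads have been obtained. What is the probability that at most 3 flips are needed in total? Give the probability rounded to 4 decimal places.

0.7452

Finishing within 3 flips ⇔ at least 2 successes in the first 3. With X ~ Binomial(3, 0.67), P(Y ≤ 3) = 1 − P(X ≤ 1).
  k=0: C(3,0)·0.67^0·0.33^3 = 0.035937
  k=1: C(3,1)·0.67^1·0.33^2 = 0.218889
1 − 0.254826 = 0.745174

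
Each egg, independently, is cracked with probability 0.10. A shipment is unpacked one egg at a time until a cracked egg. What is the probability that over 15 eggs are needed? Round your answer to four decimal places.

0.2059

Y = number of eggs to the first success; geometric, p = 0.10.
P(Y > 15) = P(first 15 all fail) = (1−p)^15 = 0.205891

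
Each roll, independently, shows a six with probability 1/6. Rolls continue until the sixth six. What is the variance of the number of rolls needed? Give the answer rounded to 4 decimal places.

Y = total rolls until the sixth success; negative binomial with r=6, p=0.166667.
Var(Y) = r(1−p)/p² = 6·0.833333 / 0.166667² = 180.000000

180.0000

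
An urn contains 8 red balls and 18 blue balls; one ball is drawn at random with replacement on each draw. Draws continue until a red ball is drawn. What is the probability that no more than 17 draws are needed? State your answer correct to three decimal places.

Y = number of draws to the first success; geometric, p = 0.307692.
P(Y ≤ 17) = 1 − (1−p)^17 = 1 − 0.00193 = 0.99807

0.998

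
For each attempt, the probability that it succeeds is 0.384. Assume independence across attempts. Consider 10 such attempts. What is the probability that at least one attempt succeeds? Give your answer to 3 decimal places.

0.992

P(at least one) = 1 − P(none) = 1 − (1 − 0.384)^10
= 1 − 0.00787 = 0.99213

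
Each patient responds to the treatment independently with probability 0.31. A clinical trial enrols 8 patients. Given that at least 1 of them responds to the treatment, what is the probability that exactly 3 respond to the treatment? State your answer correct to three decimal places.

X ~ Binomial(8, 0.31). Want P(X=3 | X≥1) = P(X=3) / P(X≥1).
P(X=3) = C(8,3)·0.31^3·0.69^5 = 0.26093
P(X≥1) = 1 − 0.05138 = 0.94862
Ratio = 0.26093 / 0.94862 = 0.27506

0.275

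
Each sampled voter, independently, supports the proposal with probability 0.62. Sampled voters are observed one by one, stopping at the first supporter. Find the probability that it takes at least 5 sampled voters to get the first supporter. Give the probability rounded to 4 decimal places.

0.0209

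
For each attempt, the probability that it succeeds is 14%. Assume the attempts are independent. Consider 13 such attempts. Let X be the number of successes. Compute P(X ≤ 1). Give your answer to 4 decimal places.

X ~ Binomial(13, 0.14); P(X ≤ 1) = Σ C(13,k) p^k (1−p)^(13−k) over k:
  k=0: C(13,0)·0.14^0·0.86^13 = 0.140760
  k=1: C(13,1)·0.14^1·0.86^12 = 0.297888
Total = 0.438648

0.4386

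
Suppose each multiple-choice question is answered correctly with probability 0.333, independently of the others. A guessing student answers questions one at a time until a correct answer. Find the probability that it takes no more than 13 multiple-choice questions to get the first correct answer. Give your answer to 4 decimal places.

Y = number of multiple-choice questions to the first success; geometric, p = 0.333.
P(Y ≤ 13) = 1 − (1−p)^13 = 1 − 0.005172 = 0.994828

0.9948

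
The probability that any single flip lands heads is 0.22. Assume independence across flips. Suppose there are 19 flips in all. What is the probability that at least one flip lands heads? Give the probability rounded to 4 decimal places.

0.9911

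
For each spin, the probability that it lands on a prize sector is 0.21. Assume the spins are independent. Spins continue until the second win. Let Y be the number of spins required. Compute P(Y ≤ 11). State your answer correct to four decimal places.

Finishing within 11 spins ⇔ at least 2 successes in the first 11. With X ~ Binomial(11, 0.21), P(Y ≤ 11) = 1 − P(X ≤ 1).
  k=0: C(11,0)·0.21^0·0.79^11 = 0.074799
  k=1: C(11,1)·0.21^1·0.79^10 = 0.218717
1 − 0.293517 = 0.706483

0.7065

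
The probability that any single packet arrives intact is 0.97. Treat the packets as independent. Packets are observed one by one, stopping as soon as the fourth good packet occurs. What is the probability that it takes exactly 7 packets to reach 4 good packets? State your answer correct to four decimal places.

Y = trial on which the fourth success occurs; negative binomial, r=4, p=0.97.
P(Y=7) = C(6,3) · p^4 · (1−p)^3
= 20 · 0.88529 · 2.7e-05 = 0.000478

0.0005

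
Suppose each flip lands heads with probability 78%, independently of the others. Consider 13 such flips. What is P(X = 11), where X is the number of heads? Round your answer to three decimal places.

0.245

X ~ Binomial(n=13, p=0.78).
P(X=11) = C(13,11) · p^11 · (1−p)^2
= 78 · 0.065019 · 0.0484 = 0.24546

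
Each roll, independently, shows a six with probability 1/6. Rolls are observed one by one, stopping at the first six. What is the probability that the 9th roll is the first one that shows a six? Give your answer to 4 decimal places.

0.0388

Geometric (trials to first success), p = 0.166667.
P(Y = 9) = (1−p)^8 · p = 0.23257 · 0.166667 = 0.038761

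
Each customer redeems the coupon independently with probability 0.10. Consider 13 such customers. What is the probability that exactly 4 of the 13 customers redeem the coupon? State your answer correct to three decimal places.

X ~ Binomial(n=13, p=0.10).
P(X=4) = C(13,4) · p^4 · (1−p)^9
= 715 · 0.0001 · 0.38742 = 0.02770

0.028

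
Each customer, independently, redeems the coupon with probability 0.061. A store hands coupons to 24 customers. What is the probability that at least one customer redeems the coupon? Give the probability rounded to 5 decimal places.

P(at least one) = 1 − P(none) = 1 − (1 − 0.061)^24
= 1 − 0.2207874 = 0.7792126

0.77921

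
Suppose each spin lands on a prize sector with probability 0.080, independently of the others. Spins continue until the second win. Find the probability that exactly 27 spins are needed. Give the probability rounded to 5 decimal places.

0.02069

Y = trial on which the second success occurs; negative binomial, r=2, p=0.08.
P(Y=27) = C(26,1) · p^2 · (1−p)^25
= 26 · 0.0064 · 0.12436 = 0.0206942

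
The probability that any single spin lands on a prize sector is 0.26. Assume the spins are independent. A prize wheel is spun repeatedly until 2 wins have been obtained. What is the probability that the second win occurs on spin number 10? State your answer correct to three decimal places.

0.055

Y = trial on which the second success occurs; negative binomial, r=2, p=0.26.
P(Y=10) = C(9,1) · p^2 · (1−p)^8
= 9 · 0.0676 · 0.089919 = 0.05471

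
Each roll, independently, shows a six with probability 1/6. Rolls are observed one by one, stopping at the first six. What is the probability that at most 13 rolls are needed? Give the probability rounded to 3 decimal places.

Y = number of rolls to the first success; geometric, p = 0.166667.
P(Y ≤ 13) = 1 − (1−p)^13 = 1 − 0.09346 = 0.90654

0.907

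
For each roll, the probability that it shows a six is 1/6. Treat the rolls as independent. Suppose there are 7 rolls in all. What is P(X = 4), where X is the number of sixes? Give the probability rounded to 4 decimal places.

X ~ Binomial(n=7, p=0.166667).
P(X=4) = C(7,4) · p^4 · (1−p)^3
= 35 · 0.0007716 · 0.5787 = 0.015629

0.0156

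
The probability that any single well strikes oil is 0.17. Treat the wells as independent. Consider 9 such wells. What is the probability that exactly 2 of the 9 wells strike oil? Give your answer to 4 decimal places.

X ~ Binomial(n=9, p=0.17).
P(X=2) = C(9,2) · p^2 · (1−p)^7
= 36 · 0.0289 · 0.27136 = 0.282323

0.2823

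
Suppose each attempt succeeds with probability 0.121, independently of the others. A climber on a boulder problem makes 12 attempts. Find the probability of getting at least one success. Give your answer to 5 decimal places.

P(at least one) = 1 − P(none) = 1 − (1 − 0.121)^12
= 1 − 0.2127485 = 0.7872515

0.78725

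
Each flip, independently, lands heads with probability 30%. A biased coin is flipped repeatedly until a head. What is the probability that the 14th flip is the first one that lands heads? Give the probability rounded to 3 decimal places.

0.003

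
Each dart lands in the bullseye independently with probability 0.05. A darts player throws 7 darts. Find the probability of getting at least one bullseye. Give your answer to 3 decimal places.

P(at least one) = 1 − P(none) = 1 − (1 − 0.05)^7
= 1 − 0.69834 = 0.30166

0.302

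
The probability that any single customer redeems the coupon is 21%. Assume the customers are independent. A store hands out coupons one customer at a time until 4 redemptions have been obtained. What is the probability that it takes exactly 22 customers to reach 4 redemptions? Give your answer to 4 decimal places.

Y = trial on which the fourth success occurs; negative binomial, r=4, p=0.21.
P(Y=22) = C(21,3) · p^4 · (1−p)^18
= 1330 · 0.0019448 · 0.014364 = 0.037155

0.0372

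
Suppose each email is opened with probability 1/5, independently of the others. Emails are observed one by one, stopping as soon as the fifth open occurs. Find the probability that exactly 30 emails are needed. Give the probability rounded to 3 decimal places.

Y = trial on which the fifth success occurs; negative binomial, r=5, p=0.20.
P(Y=30) = C(29,4) · p^5 · (1−p)^25
= 23751 · 0.00032 · 0.0037779 = 0.02871

0.029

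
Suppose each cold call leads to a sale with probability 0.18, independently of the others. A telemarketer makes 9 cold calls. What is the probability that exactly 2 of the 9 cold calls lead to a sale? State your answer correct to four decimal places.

X ~ Binomial(n=9, p=0.18).
P(X=2) = C(9,2) · p^2 · (1−p)^7
= 36 · 0.0324 · 0.24929 = 0.290767

0.2908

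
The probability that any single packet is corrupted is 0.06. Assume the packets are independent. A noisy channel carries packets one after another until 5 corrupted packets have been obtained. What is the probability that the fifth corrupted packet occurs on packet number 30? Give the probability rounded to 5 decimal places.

Y = trial on which the fifth success occurs; negative binomial, r=5, p=0.06.
P(Y=30) = C(29,4) · p^5 · (1−p)^25
= 23751 · 7.776e-07 · 0.21291 = 0.0039322

0.00393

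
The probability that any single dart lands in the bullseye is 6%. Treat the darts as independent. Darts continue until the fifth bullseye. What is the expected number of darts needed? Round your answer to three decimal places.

Y = total darts until the fifth success; negative binomial with r=5, p=0.06.
E[Y] = r / p = 5 / 0.06 = 83.33333

83.333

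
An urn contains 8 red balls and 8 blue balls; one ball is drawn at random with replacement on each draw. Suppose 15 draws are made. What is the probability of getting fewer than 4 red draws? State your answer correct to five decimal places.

X ~ Binomial(15, 0.50); P(X ≤ 3) = Σ C(15,k) p^k (1−p)^(15−k) over k:
  k=0: C(15,0)·0.50^0·0.50^15 = 0.0000305
  k=1: C(15,1)·0.50^1·0.50^14 = 0.0004578
  k=2: C(15,2)·0.50^2·0.50^13 = 0.0032043
  k=3: C(15,3)·0.50^3·0.50^12 = 0.0138855
Total = 0.0175781

0.01758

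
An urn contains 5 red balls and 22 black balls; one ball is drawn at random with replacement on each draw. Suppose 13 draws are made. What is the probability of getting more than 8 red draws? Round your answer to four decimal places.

X ~ Binomial(13, 0.185185); P(X ≥ 9) = Σ C(13,k) p^k (1−p)^(13−k) over k:
  k=9: C(13,9)·0.185185^9·0.814815^4 = 0.000081
  k=10: C(13,10)·0.185185^10·0.814815^3 = 0.000007
  k=11: C(13,11)·0.185185^11·0.814815^2 = 0.000000
  k=12: C(13,12)·0.185185^12·0.814815^1 = 0.000000
  k=13: C(13,13)·0.185185^13·0.814815^0 = 0.000000
Total = 0.000089

0.0001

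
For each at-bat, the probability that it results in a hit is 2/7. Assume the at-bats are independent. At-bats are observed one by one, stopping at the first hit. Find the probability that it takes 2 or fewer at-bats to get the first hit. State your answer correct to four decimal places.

0.4898

Y = number of at-bats to the first success; geometric, p = 0.285714.
P(Y ≤ 2) = 1 − (1−p)^2 = 1 − 0.510204 = 0.489796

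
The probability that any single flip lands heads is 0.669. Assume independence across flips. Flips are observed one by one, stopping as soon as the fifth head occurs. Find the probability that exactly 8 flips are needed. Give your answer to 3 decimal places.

Y = trial on which the fifth success occurs; negative binomial, r=5, p=0.669.
P(Y=8) = C(7,4) · p^5 · (1−p)^3
= 35 · 0.13401 · 0.036265 = 0.17009

0.170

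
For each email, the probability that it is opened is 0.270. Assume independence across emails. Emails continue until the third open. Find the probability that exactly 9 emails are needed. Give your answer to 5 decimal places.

Y = trial on which the third success occurs; negative binomial, r=3, p=0.27.
P(Y=9) = C(8,2) · p^3 · (1−p)^6
= 28 · 0.019683 · 0.15133 = 0.0834039

0.08340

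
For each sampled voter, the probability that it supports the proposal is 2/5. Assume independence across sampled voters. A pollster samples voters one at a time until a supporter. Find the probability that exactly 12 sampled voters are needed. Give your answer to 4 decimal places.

0.0015

Geometric (trials to first success), p = 0.40.
P(Y = 12) = (1−p)^11 · p = 0.003628 · 0.40 = 0.001451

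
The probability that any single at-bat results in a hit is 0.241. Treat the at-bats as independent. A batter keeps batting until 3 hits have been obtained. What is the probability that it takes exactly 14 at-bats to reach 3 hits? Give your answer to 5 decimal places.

Y = trial on which the third success occurs; negative binomial, r=3, p=0.241.
P(Y=14) = C(13,2) · p^3 · (1−p)^11
= 78 · 0.013998 · 0.048157 = 0.0525781

0.05258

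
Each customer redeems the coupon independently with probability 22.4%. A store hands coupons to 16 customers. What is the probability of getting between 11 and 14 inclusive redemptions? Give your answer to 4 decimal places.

0.0001

X ~ Binomial(16, 0.224); P(11 ≤ X ≤ 14) = Σ C(16,k) p^k (1−p)^(16−k) over k:
  k=11: C(16,11)·0.224^11·0.776^5 = 0.000088
  k=12: C(16,12)·0.224^12·0.776^4 = 0.000011
  k=13: C(16,13)·0.224^13·0.776^3 = 0.000001
  k=14: C(16,14)·0.224^14·0.776^2 = 0.000000
Total = 0.000099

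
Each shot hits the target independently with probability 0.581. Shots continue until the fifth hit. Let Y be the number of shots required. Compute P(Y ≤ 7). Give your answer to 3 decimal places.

0.379

Finishing within 7 shots ⇔ at least 5 successes in the first 7. With X ~ Binomial(7, 0.581), P(Y ≤ 7) = 1 − P(X ≤ 4).
  k=0: C(7,0)·0.581^0·0.419^7 = 0.00227
  k=1: C(7,1)·0.581^1·0.419^6 = 0.02201
  k=2: C(7,2)·0.581^2·0.419^5 = 0.09155
  k=3: C(7,3)·0.581^3·0.419^4 = 0.21157
  k=4: C(7,4)·0.581^4·0.419^3 = 0.29337
1 − 0.62076 = 0.37924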